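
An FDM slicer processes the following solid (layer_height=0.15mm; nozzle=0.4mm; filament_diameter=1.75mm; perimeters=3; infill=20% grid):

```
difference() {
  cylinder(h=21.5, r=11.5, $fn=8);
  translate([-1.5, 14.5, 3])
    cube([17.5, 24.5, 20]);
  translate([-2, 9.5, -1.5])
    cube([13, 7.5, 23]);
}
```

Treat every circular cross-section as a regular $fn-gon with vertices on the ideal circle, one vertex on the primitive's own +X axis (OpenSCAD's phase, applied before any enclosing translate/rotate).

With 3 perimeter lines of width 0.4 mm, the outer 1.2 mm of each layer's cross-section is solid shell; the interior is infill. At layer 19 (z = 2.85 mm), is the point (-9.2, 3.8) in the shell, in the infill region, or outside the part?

At z = 2.85 mm: the r=11.5 cylinder gives a regular 8-gon of circumradius 11.5 (constant along its height); the cube at (-1.5, 14.5) does not reach this height (z outside [3, 23]); the cube at (-2, 9.5) is present — its section is the full 13×7.5 rectangle; Subtracting the remaining from the first: starting from the r=11.5 cylinder, the 13×7.5 cube at (-2, 9.5) partially overlaps it — only the 8.00 mm² overlap (of its 97.50 mm²) is removed, clipping the outline — 1 connected region. Overall, the cross-section is a single solid region. The nearest boundary edge runs (-11.50, 0.00)→(-8.13, 8.13); distance from the point to it = 0.67 mm. The point is inside the cross-section, 0.67 mm from the nearest boundary — within the 1.2 mm shell band (3 × 0.4).

shell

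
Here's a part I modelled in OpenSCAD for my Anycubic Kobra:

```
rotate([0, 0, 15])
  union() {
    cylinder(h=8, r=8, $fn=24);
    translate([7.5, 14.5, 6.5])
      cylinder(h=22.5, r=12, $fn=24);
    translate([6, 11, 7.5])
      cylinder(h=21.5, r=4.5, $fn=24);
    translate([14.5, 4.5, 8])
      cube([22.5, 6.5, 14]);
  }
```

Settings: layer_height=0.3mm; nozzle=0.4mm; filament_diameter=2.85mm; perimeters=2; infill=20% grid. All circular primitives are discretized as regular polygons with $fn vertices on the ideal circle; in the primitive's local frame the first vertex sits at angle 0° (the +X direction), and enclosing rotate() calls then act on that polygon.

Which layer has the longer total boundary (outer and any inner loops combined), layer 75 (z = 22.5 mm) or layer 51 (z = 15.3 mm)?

Layer 75 (z = 22.5): the cylinder is absent (z outside [0, 8]); the cylinder at (7.5, 14.5): section is a regular 24-gon, circumradius r=12 (perimeter = 2·24·12.000·sin(180°/24) = 75.18 mm); the cylinder at (6, 11): section is a regular 24-gon, circumradius r=4.5 (perimeter = 2·24·4.500·sin(180°/24) = 28.19 mm); the cube at (14.5, 4.5) is absent (z outside [8, 22]); Taking the union: the r=4.5 cylinder at (6, 11) lies entirely inside the r=12 cylinder at (7.5, 14.5), so the union is just the r=12 cylinder at (7.5, 14.5) — boundary = 75.18 mm; (whole slice rotated 15° about Z — lengths, areas and connectivity unchanged). So its perimeter = 75.18 mm. Layer 51 (z = 15.3): the cylinder does not reach this height (z outside [0, 8]); the r=12 cylinder at (7.5, 14.5) gives a regular 24-gon of circumradius 12 (constant along its height) (perimeter = 2·24·12.000·sin(180°/24) = 75.18 mm); the cylinder at (6, 11): section is a regular 24-gon, circumradius r=4.5 (perimeter = 2·24·4.500·sin(180°/24) = 28.19 mm); the 22.5×6.5 cube at (14.5, 4.5) contributes its full rectangle (perimeter 58.00 mm); Combining (union): the regions partially overlap (shared area 79.58 mm²), so the edge portions inside another operand are dropped and the merged outline is re-measured after clipping — boundary = 114.92 mm; (rotated 15° about Z; rotation is an isometry so areas/perimeters/island counts are preserved). So its perimeter = 114.92 mm. Layer 51 is larger (114.92 vs 75.18 mm).

layer 51 (z = 15.3 mm)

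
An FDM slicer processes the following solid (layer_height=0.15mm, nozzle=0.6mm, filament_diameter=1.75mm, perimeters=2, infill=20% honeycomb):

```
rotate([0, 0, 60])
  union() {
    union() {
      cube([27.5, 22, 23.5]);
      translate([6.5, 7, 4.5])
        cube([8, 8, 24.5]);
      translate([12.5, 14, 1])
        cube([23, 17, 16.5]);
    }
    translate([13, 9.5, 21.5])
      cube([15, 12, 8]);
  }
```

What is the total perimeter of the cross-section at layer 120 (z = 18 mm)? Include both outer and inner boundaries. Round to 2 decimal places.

99.00 mm

At z = 18 mm: the cube (footprint 27.5×22) is included at this height (perimeter 99.00 mm); the cube at (6.5, 7) (footprint 8×8) is included at this height (perimeter 32.00 mm); the cube at (12.5, 14) does not reach this height (z outside [1, 17.5]); Merging all regions: the 8×8 cube at (6.5, 7) lies entirely inside the 27.5×22 cube, so the union is just the 27.5×22 cube — boundary = 99.00 mm; the cube at (13, 9.5) is absent (z outside [21.5, 29.5]); Merging all regions: only that combined region is present, so the union is just that shape — boundary = 99.00 mm; (whole slice rotated 60° about Z — lengths, areas and connectivity unchanged). Overall, the cross-section is a single solid region. Total boundary length (outer) = 99.00 mm.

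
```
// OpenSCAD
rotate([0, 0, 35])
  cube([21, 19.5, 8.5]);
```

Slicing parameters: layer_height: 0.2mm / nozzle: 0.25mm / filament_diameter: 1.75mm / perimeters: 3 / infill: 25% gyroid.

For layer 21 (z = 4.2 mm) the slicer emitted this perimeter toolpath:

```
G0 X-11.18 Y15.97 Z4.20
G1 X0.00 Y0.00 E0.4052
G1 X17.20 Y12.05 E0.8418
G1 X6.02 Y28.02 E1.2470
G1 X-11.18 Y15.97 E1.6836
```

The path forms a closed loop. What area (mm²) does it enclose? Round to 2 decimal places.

Apply the shoelace formula to the sequence of (X, Y) vertices; enclosed area = 409.40 mm².

409.40 mm²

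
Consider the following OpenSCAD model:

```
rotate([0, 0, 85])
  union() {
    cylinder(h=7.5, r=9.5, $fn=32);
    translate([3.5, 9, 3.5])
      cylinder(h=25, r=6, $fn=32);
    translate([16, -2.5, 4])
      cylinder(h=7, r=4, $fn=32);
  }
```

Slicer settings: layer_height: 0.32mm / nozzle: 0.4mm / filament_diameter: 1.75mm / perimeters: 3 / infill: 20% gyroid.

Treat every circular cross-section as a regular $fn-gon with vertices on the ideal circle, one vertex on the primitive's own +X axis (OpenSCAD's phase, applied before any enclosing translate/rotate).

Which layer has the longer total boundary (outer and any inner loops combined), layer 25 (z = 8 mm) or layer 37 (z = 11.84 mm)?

layer 25 (z = 8 mm)

Layer 25 (z = 8): the cylinder does not reach this height (z outside [0, 7.5]); the r=6 cylinder at (3.5, 9) gives a regular 32-gon of circumradius 6 (constant along its height) (perimeter = 2·32·6.000·sin(180°/32) = 37.64 mm); the r=4 cylinder at (16, -2.5) gives a regular 32-gon of circumradius 4 (constant along its height) (perimeter = 2·32·4.000·sin(180°/32) = 25.09 mm); Combining (union): the 2 present regions are separate (no shared area or edge), so areas and boundary lengths simply add and each stays a separate island — boundary = 62.73 mm; (rotated 85° about Z; rotation is an isometry so areas/perimeters/island counts are preserved). So its perimeter = 62.73 mm. Layer 37 (z = 11.84): the cylinder does not reach this height (z outside [0, 7.5]); the cylinder at (3.5, 9): section is a regular 32-gon, circumradius r=6 (perimeter = 2·32·6.000·sin(180°/32) = 37.64 mm); the cylinder at (16, -2.5) does not reach this height (z outside [4, 11]); Merging all regions: only the r=6 cylinder at (3.5, 9) is present, so the union is just that shape — boundary = 37.64 mm; (whole slice rotated 85° about Z — lengths, areas and connectivity unchanged). So its perimeter = 37.64 mm. Layer 25 is larger (62.73 vs 37.64 mm).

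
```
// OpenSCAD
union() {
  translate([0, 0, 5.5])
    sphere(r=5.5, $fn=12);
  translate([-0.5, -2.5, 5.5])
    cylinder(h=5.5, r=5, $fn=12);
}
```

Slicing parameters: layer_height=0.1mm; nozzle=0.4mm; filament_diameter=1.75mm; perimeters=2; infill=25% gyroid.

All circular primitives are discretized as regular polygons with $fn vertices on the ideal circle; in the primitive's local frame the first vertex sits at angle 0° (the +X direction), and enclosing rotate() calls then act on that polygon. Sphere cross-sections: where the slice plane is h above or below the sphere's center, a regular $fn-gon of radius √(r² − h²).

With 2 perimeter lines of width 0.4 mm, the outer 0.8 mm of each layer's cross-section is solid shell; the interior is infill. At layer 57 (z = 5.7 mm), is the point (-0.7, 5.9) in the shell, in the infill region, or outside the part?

At z = 5.7 mm: the sphere: section is a regular 12-gon, circumradius = √(r²−h²) = √(5.5²−0.2²) = 5.496; the r=5 cylinder at (-0.5, -2.5) contributes a regular 12-gon of circumradius 5; Combining (union): the regions partially overlap (shared area 56.43 mm²), so overlapping operands fuse into one piece — 1 connected region. Overall, the cross-section is a single solid region. The nearest boundary edge runs (-2.75, 4.76)→(0.00, 5.50); distance from the point to it = 0.57 mm. The point is not inside any of the regions above, so it lies outside the cross-section (0.57 mm from the nearest boundary).

outside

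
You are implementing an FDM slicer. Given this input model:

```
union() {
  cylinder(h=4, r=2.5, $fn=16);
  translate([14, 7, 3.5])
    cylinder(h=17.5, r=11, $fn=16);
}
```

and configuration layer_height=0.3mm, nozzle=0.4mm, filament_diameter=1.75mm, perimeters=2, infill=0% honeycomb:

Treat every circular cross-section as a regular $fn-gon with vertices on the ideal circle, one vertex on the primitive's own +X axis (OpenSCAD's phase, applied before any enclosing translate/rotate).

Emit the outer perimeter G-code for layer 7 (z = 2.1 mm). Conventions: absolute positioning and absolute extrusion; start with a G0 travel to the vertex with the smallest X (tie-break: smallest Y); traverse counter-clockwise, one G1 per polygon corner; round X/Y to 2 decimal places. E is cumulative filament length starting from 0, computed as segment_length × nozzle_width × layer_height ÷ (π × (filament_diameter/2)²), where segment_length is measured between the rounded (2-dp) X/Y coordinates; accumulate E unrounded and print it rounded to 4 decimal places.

G0 X-2.50 Y0.00 Z2.10
G1 X-2.31 Y-0.96 E0.0488
G1 X-1.77 Y-1.77 E0.0974
G1 X-0.96 Y-2.31 E0.1460
G1 X0.00 Y-2.50 E0.1948
G1 X0.96 Y-2.31 E0.2436
G1 X1.77 Y-1.77 E0.2922
G1 X2.31 Y-0.96 E0.3407
G1 X2.50 Y0.00 E0.3896
G1 X2.31 Y0.96 E0.4384
G1 X1.77 Y1.77 E0.4870
G1 X0.96 Y2.31 E0.5355
G1 X0.00 Y2.50 E0.5844
G1 X-0.96 Y2.31 E0.6332
G1 X-1.77 Y1.77 E0.6817
G1 X-2.31 Y0.96 E0.7303
G1 X-2.50 Y0.00 E0.7791

At z = 2.1 mm: the cylinder: section is a regular 16-gon, circumradius r=2.5; the cylinder at (14, 7) is not intersected at this z (z outside [3.5, 21]); Taking the union: only the r=2.5 cylinder is present, so the union is just that shape — 1 connected region. The outline is a single polygon with 16 vertices. Extrusion per mm of travel: 0.4 × 0.3 / (π × 0.875²) = 0.049890. Accumulating E over each segment gives final E = 0.7791.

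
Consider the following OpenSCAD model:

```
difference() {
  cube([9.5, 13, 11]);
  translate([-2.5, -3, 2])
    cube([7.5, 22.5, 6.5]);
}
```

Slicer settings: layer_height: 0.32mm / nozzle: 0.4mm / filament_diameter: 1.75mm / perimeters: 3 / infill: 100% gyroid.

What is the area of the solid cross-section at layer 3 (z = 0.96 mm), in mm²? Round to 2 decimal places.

123.50 mm²

At z = 0.96 mm: the 9.5×13 cube contributes its full rectangle (area 123.50 mm²); the cube at (-2.5, -3) is not intersected at this z (z outside [2, 8.5]); Taking the first minus the rest: none of the subtracted shapes is present at this height, so the 9.5×13 cube is unchanged — area = 123.50 mm². Overall, the cross-section is a single solid region. Net area = 123.50 mm².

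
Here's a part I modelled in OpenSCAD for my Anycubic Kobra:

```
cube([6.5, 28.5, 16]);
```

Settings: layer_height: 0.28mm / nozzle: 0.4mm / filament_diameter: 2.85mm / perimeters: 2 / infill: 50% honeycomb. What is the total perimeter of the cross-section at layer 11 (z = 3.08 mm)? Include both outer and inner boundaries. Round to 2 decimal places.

70.00 mm

At z = 3.08 mm: the cube (footprint 6.5×28.5) is included at this height (perimeter 70.00 mm). Overall, the cross-section is a single solid region. Total boundary length (outer) = 70.00 mm.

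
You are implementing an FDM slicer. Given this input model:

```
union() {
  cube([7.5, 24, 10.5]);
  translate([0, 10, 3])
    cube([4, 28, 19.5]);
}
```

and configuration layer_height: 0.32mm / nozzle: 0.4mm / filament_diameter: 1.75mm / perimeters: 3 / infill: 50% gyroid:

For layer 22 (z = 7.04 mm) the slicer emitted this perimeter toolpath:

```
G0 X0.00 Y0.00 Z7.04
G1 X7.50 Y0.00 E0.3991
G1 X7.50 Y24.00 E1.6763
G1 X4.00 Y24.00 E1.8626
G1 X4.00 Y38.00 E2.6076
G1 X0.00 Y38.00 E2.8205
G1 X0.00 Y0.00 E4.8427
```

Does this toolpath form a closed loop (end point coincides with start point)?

yes

Start point (G0): (0.00, 0.00). End point (last G1): the path returns to the start — closed.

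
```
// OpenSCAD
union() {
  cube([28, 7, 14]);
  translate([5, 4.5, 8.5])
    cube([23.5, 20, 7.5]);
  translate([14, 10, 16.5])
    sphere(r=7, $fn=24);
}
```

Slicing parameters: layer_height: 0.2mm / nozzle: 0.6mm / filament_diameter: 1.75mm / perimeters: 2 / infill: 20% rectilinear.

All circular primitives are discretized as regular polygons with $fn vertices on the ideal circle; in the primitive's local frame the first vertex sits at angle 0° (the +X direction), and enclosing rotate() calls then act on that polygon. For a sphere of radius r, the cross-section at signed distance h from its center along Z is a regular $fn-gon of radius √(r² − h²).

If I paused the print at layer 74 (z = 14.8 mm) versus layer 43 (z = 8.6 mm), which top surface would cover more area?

Layer 74 (z = 14.8): the cube is absent (z outside [0, 14]); the 23.5×20 cube at (5, 4.5) contributes its full rectangle (area 470.00 mm²); the sphere at (14, 10): section is a regular 24-gon, circumradius = √(r²−h²) = √(7²−1.7²) = 6.790 (area = (24/2)·6.790²·sin(360°/24) = 143.21 mm²); Taking the union: the regions partially overlap — summed areas 613.21 mm² minus the doubly-counted overlap 136.53 mm² gives 476.68 mm² — area = 476.68 mm². So its area = 476.68 mm². Layer 43 (z = 8.6): the cube (footprint 28×7) is included at this height (area 196.00 mm²); the cube at (5, 4.5) (footprint 23.5×20) is included at this height (area 470.00 mm²); the sphere at (14, 10) is absent (|z−center|=7.900 > r=7); Merging all regions: the regions partially overlap — summed areas 666.00 mm² minus the doubly-counted overlap 57.50 mm² gives 608.50 mm² — area = 608.50 mm². So its area = 608.50 mm². Layer 43 is larger (608.50 vs 476.68 mm²).

layer 43 (z = 8.6 mm)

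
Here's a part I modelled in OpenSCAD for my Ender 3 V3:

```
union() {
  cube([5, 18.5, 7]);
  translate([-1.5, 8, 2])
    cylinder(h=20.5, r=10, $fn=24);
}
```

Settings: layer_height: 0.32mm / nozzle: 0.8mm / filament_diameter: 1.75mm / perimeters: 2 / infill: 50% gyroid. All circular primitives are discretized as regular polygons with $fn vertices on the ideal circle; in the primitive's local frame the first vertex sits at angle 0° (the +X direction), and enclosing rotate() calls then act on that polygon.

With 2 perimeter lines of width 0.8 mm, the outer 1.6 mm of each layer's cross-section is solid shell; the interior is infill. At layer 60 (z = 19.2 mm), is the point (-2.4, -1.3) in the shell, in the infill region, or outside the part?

At z = 19.2 mm: the cube is not intersected at this z (z outside [0, 7]); the r=10 cylinder at (-1.5, 8) contributes a regular 24-gon of circumradius 10; Merging all regions: only the r=10 cylinder at (-1.5, 8) is present, so the union is just that shape — 1 connected region. Overall, the cross-section is a single solid region. The nearest boundary edge runs (-4.09, -1.66)→(-1.50, -2.00); distance from the point to it = 0.58 mm. The point is inside the cross-section, 0.58 mm from the nearest boundary — within the 1.6 mm shell band (2 × 0.8).

shell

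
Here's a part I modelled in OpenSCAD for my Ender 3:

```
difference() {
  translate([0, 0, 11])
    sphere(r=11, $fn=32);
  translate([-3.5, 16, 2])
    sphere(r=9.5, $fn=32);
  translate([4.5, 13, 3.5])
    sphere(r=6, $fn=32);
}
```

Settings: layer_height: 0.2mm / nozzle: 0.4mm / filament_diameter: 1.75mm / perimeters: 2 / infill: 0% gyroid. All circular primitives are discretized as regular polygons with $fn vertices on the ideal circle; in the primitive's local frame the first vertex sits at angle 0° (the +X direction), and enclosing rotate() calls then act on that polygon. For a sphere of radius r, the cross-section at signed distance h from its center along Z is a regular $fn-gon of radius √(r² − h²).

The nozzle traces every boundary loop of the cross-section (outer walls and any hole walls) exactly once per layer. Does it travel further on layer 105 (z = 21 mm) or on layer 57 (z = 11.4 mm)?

Layer 105 (z = 21): the r=11 sphere contributes a regular 32-gon of circumradius √(11²−10²) = 4.583 (perimeter = 2·32·4.583·sin(180°/32) = 28.75 mm); the sphere at (-3.5, 16) does not reach this height (|z−center|=19.000 > r=9.5); the sphere at (4.5, 13) does not reach this height (|z−center|=17.500 > r=6); Subtracting the remaining from the first: none of the subtracted shapes is present at this height, so the r=11 sphere is unchanged — boundary = 28.75 mm. So its perimeter = 28.75 mm. Layer 57 (z = 11.4): the r=11 sphere contributes a regular 32-gon of circumradius √(11²−0.4²) = 10.993 (perimeter = 2·32·10.993·sin(180°/32) = 68.96 mm); the sphere at (-3.5, 16): section is a regular 32-gon, circumradius = √(r²−h²) = √(9.5²−9.4²) = 1.375 (perimeter = 2·32·1.375·sin(180°/32) = 8.62 mm); the sphere at (4.5, 13) is absent (|z−center|=7.900 > r=6); Taking the first minus the rest: starting from the r=11 sphere, the r=9.5 sphere at (-3.5, 16) misses the remaining region (no effect) — boundary = 68.96 mm. So its perimeter = 68.96 mm. Layer 57 is larger (68.96 vs 28.75 mm).

layer 57 (z = 11.4 mm)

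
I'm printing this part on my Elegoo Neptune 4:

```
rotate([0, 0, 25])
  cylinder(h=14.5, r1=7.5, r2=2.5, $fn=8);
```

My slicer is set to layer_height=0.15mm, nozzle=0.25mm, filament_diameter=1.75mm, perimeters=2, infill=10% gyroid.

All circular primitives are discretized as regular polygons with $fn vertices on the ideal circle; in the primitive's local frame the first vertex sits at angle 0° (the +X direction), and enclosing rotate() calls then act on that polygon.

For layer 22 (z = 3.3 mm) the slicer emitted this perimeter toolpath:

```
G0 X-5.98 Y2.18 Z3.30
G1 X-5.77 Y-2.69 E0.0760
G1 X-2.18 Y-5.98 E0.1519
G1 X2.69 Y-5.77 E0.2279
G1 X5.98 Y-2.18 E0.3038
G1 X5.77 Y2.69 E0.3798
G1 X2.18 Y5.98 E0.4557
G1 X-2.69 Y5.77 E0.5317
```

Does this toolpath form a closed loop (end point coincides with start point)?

Start point (G0): (-5.98, 2.18). End point (last G1): the path does not return to the start — open.

no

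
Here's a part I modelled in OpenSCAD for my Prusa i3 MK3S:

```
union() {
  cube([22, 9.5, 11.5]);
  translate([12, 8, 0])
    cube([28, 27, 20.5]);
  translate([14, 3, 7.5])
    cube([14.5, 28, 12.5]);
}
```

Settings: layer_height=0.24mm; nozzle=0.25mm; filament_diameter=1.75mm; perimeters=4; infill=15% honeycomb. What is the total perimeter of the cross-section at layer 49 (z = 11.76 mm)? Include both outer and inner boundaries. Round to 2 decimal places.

At z = 11.76 mm: the cube does not reach this height (z outside [0, 11.5]); the cube at (12, 8) (footprint 28×27) is included at this height (perimeter 110.00 mm); the cube at (14, 3) (footprint 14.5×28) is included at this height (perimeter 85.00 mm); Taking the union: the regions partially overlap (shared area 333.50 mm²), so the edge portions inside another operand are dropped and the merged outline is re-measured after clipping — boundary = 120.00 mm. Overall, the cross-section is a single solid region. Total boundary length (outer) = 120.00 mm.

120.00 mm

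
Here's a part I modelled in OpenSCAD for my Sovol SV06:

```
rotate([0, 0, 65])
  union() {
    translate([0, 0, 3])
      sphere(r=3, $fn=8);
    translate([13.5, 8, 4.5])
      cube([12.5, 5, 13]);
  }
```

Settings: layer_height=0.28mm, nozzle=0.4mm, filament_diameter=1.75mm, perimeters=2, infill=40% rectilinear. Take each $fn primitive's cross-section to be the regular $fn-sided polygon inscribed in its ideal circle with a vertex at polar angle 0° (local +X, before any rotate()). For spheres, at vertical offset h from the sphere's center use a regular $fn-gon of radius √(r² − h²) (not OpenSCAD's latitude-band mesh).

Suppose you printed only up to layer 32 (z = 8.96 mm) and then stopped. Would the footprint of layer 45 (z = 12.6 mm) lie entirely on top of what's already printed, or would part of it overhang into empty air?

Compare the two slices. At z = 8.96: the sphere is absent (|z−center|=5.960 > r=3); the 12.5×5 cube at (13.5, 8) contributes its full rectangle (area 62.50 mm²); Combining (union): only the 12.5×5 cube at (13.5, 8) is present, so the union is just that shape — area = 62.50 mm²; (whole slice rotated 65° about Z — lengths, areas and connectivity unchanged). At z = 12.6: the sphere does not reach this height (|z−center|=9.600 > r=3); the cube at (13.5, 8) (footprint 12.5×5) is included at this height (area 62.50 mm²); Taking the union: only the 12.5×5 cube at (13.5, 8) is present, so the union is just that shape — area = 62.50 mm²; (rotated 65° about Z; rotation is an isometry so areas/perimeters/island counts are preserved). Checking containment: the cross-section at z = 12.6 is a subset of the cross-section at z = 8.96.

entirely on top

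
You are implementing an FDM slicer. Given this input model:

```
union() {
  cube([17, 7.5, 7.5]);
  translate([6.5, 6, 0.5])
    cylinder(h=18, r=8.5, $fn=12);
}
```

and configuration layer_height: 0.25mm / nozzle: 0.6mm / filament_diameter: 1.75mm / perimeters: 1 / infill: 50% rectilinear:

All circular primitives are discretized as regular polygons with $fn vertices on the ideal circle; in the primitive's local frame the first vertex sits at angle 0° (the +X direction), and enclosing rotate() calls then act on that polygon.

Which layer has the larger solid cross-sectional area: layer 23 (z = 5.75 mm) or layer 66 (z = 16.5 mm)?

layer 23 (z = 5.75 mm)

Layer 23 (z = 5.75): the 17×7.5 cube contributes its full rectangle (area 127.50 mm²); the r=8.5 cylinder at (6.5, 6) contributes a regular 12-gon of circumradius 8.5 (area = (12/2)·8.500²·sin(360°/12) = 216.75 mm²); Combining (union): the regions partially overlap — summed areas 344.25 mm² minus the doubly-counted overlap 105.86 mm² gives 238.39 mm² — area = 238.39 mm². So its area = 238.39 mm². Layer 66 (z = 16.5): the cube is absent (z outside [0, 7.5]); the r=8.5 cylinder at (6.5, 6) contributes a regular 12-gon of circumradius 8.5 (area = (12/2)·8.500²·sin(360°/12) = 216.75 mm²); Merging all regions: only the r=8.5 cylinder at (6.5, 6) is present, so the union is just that shape — area = 216.75 mm². So its area = 216.75 mm². Layer 23 is larger (238.39 vs 216.75 mm²).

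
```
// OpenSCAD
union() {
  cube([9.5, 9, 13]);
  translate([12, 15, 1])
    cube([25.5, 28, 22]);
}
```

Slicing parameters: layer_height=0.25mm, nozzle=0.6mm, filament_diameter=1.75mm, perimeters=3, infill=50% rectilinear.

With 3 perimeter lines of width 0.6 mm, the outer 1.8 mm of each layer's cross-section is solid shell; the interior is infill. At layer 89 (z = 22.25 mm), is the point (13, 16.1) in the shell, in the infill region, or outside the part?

shell

At z = 22.25 mm: the cube is not intersected at this z (z outside [0, 13]); the cube at (12, 15) (footprint 25.5×28) is included at this height; Merging all regions: only the 25.5×28 cube at (12, 15) is present, so the union is just that shape — 1 connected region. Overall, the cross-section is a single solid region. The nearest boundary edge runs (12.00, 43.00)→(12.00, 15.00); distance from the point to it = 1.00 mm. The point is inside the cross-section, 1.00 mm from the nearest boundary — within the 1.8 mm shell band (3 × 0.6).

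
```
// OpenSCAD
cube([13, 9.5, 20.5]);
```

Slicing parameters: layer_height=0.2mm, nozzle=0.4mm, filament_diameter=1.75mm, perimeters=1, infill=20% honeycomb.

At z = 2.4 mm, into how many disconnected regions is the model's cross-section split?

At z = 2.4 mm: the cube is present — its section is the full 13×9.5 rectangle. The result has 1 disconnected region.

1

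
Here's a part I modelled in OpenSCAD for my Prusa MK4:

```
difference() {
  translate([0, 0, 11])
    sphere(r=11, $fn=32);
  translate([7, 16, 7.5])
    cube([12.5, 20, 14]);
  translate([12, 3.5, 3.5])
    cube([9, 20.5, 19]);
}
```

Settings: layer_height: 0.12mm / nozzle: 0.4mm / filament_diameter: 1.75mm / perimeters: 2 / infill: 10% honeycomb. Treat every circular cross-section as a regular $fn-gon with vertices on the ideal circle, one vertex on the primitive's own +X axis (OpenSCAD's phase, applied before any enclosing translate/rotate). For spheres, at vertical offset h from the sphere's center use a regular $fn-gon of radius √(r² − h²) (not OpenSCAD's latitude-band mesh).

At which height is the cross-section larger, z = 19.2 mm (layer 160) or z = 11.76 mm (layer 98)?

Layer 160 (z = 19.2): the r=11 sphere slices to a regular 32-gon of circumradius 7.332 (√(r²−h²) with h=8.2 from center) (area = (32/2)·7.332²·sin(360°/32) = 167.81 mm²); the 12.5×20 cube at (7, 16) contributes its full rectangle (area 250.00 mm²); the 9×20.5 cube at (12, 3.5) contributes its full rectangle (area 184.50 mm²); After the difference (first − rest): starting from the r=11 sphere (167.81 mm²), the 12.5×20 cube at (7, 16) misses the remaining region (no effect); the 9×20.5 cube at (12, 3.5) misses the remaining region (no effect) — area = 167.81 mm². So its area = 167.81 mm². Layer 98 (z = 11.76): the r=11 sphere slices to a regular 32-gon of circumradius 10.974 (√(r²−h²) with h=0.76 from center) (area = (32/2)·10.974²·sin(360°/32) = 375.89 mm²); the cube at (7, 16) is present — its section is the full 12.5×20 rectangle (area 250.00 mm²); the 9×20.5 cube at (12, 3.5) contributes its full rectangle (area 184.50 mm²); Taking the first minus the rest: starting from the r=11 sphere (375.89 mm²), the 12.5×20 cube at (7, 16) misses the remaining region (no effect); the 9×20.5 cube at (12, 3.5) misses the remaining region (no effect) — area = 375.89 mm². So its area = 375.89 mm². Layer 98 is larger (375.89 vs 167.81 mm²).

layer 98 (z = 11.76 mm)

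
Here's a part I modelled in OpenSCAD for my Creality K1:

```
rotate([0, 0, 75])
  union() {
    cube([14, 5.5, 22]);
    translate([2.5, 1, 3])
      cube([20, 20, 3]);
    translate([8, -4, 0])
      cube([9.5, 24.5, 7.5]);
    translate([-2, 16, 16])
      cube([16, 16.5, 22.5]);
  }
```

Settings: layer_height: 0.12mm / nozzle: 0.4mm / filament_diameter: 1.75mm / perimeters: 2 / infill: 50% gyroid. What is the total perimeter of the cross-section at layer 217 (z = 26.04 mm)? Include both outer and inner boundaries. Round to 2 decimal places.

65.00 mm

At z = 26.04 mm: the cube does not reach this height (z outside [0, 22]); the cube at (2.5, 1) is not intersected at this z (z outside [3, 6]); the cube at (8, -4) is not intersected at this z (z outside [0, 7.5]); the 16×16.5 cube at (-2, 16) contributes its full rectangle (perimeter 65.00 mm); Merging all regions: only the 16×16.5 cube at (-2, 16) is present, so the union is just that shape — boundary = 65.00 mm; (rotated 75° about Z; rotation is an isometry so areas/perimeters/island counts are preserved). Overall, the cross-section is a single solid region. Total boundary length (outer) = 65.00 mm.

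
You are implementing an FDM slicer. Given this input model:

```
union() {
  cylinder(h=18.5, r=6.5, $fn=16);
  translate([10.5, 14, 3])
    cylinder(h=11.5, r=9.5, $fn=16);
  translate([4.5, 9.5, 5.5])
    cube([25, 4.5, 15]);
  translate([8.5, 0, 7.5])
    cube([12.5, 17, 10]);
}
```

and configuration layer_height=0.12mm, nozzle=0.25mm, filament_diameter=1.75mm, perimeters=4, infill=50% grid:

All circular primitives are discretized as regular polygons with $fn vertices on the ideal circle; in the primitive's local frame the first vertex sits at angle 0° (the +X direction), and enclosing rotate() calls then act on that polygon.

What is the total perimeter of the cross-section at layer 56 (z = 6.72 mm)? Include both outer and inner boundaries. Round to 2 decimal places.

119.94 mm

At z = 6.72 mm: the cylinder: section is a regular 16-gon, circumradius r=6.5 (perimeter = 2·16·6.500·sin(180°/16) = 40.58 mm); the cylinder at (10.5, 14): section is a regular 16-gon, circumradius r=9.5 (perimeter = 2·16·9.500·sin(180°/16) = 59.31 mm); the cube at (4.5, 9.5) is present — its section is the full 25×4.5 rectangle (perimeter 59.00 mm); the cube at (8.5, 0) does not reach this height (z outside [7.5, 17.5]); Taking the union: the regions partially overlap (shared area 67.56 mm²), so the edge portions inside another operand are dropped and the merged outline is re-measured after clipping — boundary = 119.94 mm. Overall, the cross-section has 2 separate islands. Total boundary length (outer) = 119.94 mm.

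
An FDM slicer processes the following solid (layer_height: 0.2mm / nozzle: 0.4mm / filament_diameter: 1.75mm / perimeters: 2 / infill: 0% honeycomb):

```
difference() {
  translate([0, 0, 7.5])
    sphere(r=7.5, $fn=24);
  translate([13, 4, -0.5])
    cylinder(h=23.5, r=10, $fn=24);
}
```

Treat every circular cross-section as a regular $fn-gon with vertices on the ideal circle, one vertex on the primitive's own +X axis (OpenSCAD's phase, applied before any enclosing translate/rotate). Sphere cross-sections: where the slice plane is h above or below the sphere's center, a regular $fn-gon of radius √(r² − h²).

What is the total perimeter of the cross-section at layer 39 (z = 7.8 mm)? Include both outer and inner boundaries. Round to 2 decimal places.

46.31 mm

At z = 7.8 mm: the sphere: section is a regular 24-gon, circumradius = √(r²−h²) = √(7.5²−0.3²) = 7.494 (perimeter = 2·24·7.494·sin(180°/24) = 46.95 mm); the cylinder at (13, 4): section is a regular 24-gon, circumradius r=10 (perimeter = 2·24·10.000·sin(180°/24) = 62.65 mm); Taking the first minus the rest: starting from the r=7.5 sphere, the r=10 cylinder at (13, 4) partially overlaps it — only the 27.70 mm² overlap (of its 310.58 mm²) is removed, clipping the outline — boundary = 46.31 mm. Overall, the cross-section is a single solid region. Total boundary length (outer) = 46.31 mm.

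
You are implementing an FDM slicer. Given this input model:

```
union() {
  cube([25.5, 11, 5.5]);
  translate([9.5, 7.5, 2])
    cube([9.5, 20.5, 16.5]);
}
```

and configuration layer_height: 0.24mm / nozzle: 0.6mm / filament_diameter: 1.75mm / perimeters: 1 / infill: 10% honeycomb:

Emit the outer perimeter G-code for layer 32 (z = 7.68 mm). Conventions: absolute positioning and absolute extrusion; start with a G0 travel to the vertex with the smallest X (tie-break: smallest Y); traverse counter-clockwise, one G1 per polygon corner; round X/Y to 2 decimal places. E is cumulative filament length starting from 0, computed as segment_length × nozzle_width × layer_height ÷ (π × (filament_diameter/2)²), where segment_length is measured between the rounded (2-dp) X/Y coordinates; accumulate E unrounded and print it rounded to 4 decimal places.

At z = 7.68 mm: the cube is absent (z outside [0, 5.5]); the 9.5×20.5 cube at (9.5, 7.5) contributes its full rectangle; Combining (union): only the 9.5×20.5 cube at (9.5, 7.5) is present, so the union is just that shape — 1 connected region. The outline is a single polygon with 4 vertices. Extrusion per mm of travel: 0.6 × 0.24 / (π × 0.875²) = 0.059868. Accumulating E over each segment gives final E = 3.5921.

G0 X9.50 Y7.50 Z7.68
G1 X19.00 Y7.50 E0.5687
G1 X19.00 Y28.00 E1.7960
G1 X9.50 Y28.00 E2.3648
G1 X9.50 Y7.50 E3.5921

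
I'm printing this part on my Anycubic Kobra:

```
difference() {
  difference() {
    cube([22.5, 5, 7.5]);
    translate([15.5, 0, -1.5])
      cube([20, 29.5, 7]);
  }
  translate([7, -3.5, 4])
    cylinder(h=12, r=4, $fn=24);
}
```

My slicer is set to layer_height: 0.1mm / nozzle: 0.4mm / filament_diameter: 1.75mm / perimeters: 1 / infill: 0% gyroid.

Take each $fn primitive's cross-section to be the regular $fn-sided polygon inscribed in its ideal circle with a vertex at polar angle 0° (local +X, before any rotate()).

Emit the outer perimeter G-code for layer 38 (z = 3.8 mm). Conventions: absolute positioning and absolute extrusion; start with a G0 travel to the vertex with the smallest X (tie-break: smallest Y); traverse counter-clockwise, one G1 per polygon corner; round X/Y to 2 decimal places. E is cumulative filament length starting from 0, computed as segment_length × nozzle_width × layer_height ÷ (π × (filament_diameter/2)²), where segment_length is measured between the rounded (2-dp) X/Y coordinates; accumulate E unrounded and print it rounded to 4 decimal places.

At z = 3.8 mm: the cube is present — its section is the full 22.5×5 rectangle; the cube at (15.5, 0) is present — its section is the full 20×29.5 rectangle; After the difference (first − rest): starting from the 22.5×5 cube, the 20×29.5 cube at (15.5, 0) partially overlaps it — only the 35.00 mm² overlap (of its 590.00 mm²) is removed, clipping the outline — 1 connected region; the cylinder at (7, -3.5) is not intersected at this z (z outside [4, 16]); Subtracting the remaining from the first: none of the subtracted shapes is present at this height, so the result so far is unchanged — 1 connected region. The outline is a single polygon with 4 vertices. Extrusion per mm of travel: 0.4 × 0.1 / (π × 0.875²) = 0.016630. Accumulating E over each segment gives final E = 0.6818.

G0 X0.00 Y0.00 Z3.80
G1 X15.50 Y0.00 E0.2578
G1 X15.50 Y5.00 E0.3409
G1 X0.00 Y5.00 E0.5987
G1 X0.00 Y0.00 E0.6818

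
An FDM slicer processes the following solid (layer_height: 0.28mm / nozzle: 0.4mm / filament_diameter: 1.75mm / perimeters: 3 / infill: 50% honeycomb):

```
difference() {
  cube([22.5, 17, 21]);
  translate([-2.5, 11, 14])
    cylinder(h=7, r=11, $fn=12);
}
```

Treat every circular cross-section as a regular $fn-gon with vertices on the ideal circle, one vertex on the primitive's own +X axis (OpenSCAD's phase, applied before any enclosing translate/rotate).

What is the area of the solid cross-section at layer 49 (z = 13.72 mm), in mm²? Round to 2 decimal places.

At z = 13.72 mm: the cube (footprint 22.5×17) is included at this height (area 382.50 mm²); the cylinder at (-2.5, 11) does not reach this height (z outside [14, 21]); Taking the first minus the rest: none of the subtracted shapes is present at this height, so the 22.5×17 cube is unchanged — area = 382.50 mm². Overall, the cross-section is a single solid region. Net area = 382.50 mm².

382.50 mm²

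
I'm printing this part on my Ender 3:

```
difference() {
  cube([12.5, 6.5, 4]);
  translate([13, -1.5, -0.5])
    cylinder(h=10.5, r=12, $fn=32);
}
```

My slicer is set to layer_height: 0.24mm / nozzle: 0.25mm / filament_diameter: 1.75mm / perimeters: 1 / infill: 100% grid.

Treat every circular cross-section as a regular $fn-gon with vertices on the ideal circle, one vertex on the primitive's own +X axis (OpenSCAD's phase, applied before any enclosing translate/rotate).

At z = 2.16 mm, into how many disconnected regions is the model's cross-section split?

1

At z = 2.16 mm: the cube is present — its section is the full 12.5×6.5 rectangle; the r=12 cylinder at (13, -1.5) gives a regular 32-gon of circumradius 12 (constant along its height); After the difference (first − rest): starting from the 12.5×6.5 cube, the r=12 cylinder at (13, -1.5) partially overlaps it — only the 66.83 mm² overlap (of its 449.49 mm²) is removed, clipping the outline — 1 connected region. The result has 1 disconnected region.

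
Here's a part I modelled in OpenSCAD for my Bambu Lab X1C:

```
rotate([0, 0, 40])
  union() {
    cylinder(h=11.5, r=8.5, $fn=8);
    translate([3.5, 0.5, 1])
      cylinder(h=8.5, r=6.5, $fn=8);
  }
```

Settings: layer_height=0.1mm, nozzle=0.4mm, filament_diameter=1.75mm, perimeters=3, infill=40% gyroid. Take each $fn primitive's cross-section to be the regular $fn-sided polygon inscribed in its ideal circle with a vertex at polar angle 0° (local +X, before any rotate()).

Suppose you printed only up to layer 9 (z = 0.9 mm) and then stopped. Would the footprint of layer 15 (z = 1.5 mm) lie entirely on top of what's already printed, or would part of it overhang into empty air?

Compare the two slices. At z = 0.9: the r=8.5 cylinder gives a regular 8-gon of circumradius 8.5 (constant along its height) (area = (8/2)·8.500²·sin(360°/8) = 204.35 mm²); the cylinder at (3.5, 0.5) is absent (z outside [1, 9.5]); Combining (union): only the r=8.5 cylinder is present, so the union is just that shape — area = 204.35 mm²; (rotated 40° about Z; rotation is an isometry so areas/perimeters/island counts are preserved). At z = 1.5: the r=8.5 cylinder contributes a regular 8-gon of circumradius 8.5 (area = (8/2)·8.500²·sin(360°/8) = 204.35 mm²); the cylinder at (3.5, 0.5): section is a regular 8-gon, circumradius r=6.5 (area = (8/2)·6.500²·sin(360°/8) = 119.50 mm²); Combining (union): the regions partially overlap — summed areas 323.85 mm² minus the doubly-counted overlap 104.46 mm² gives 219.39 mm² — area = 219.39 mm²; (whole slice rotated 40° about Z — lengths, areas and connectivity unchanged). Checking containment: at z = 1.5 the cross-section extends beyond the z = 0.9 cross-section by about 15.04 mm².

part overhangs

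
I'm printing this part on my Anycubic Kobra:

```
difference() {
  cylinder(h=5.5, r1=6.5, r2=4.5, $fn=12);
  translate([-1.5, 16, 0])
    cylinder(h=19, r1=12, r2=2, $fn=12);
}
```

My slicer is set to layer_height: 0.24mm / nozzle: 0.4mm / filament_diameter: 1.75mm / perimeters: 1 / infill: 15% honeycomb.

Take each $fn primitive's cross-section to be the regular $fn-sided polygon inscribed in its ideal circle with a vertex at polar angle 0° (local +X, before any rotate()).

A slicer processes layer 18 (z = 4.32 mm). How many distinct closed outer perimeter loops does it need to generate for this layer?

1

At z = 4.32 mm: the cone (r1=6.5→r2=4.5) has section circumradius 4.929 here — a regular 12-gon; the cone at (-1.5, 16) (r1=12→r2=2) has section circumradius 9.726 here — a regular 12-gon; Subtracting the remaining from the first: starting from the cone, the cone at (-1.5, 16) misses the remaining region (no effect) — 1 connected region. The result has 1 disconnected region.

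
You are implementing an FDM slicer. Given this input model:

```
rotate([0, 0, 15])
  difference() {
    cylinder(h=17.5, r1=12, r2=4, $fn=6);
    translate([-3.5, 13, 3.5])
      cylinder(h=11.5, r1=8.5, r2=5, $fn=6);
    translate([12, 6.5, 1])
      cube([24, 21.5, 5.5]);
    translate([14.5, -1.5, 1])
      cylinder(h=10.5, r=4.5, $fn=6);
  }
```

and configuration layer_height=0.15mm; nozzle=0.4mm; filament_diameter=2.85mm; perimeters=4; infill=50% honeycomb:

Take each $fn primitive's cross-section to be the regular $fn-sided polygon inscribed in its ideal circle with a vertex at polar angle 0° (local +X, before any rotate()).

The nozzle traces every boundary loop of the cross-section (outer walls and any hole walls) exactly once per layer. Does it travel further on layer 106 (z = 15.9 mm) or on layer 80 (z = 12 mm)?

Layer 106 (z = 15.9): the cone (r1=12→r2=4) has section circumradius 4.731 here — a regular 6-gon (perimeter = 2·6·4.731·sin(180°/6) = 28.39 mm); the cone at (-3.5, 13) does not reach this height (z outside [3.5, 15]); the cube at (12, 6.5) is not intersected at this z (z outside [1, 6.5]); the cylinder at (14.5, -1.5) is not intersected at this z (z outside [1, 11.5]); Taking the first minus the rest: none of the subtracted shapes is present at this height, so the cone is unchanged — boundary = 28.39 mm; (whole slice rotated 15° about Z — lengths, areas and connectivity unchanged). So its perimeter = 28.39 mm. Layer 80 (z = 12): the cone: at t=0.686 of its height the radius interpolates to r₁+(r₂−r₁)t = 6.514, giving a regular 6-gon of that circumradius (perimeter = 2·6·6.514·sin(180°/6) = 39.09 mm); the cone at (-3.5, 13) (r1=8.5→r2=5) has section circumradius 5.913 here — a regular 6-gon (perimeter = 2·6·5.913·sin(180°/6) = 35.48 mm); the cube at (12, 6.5) is absent (z outside [1, 6.5]); the cylinder at (14.5, -1.5) does not reach this height (z outside [1, 11.5]); Taking the first minus the rest: starting from the cone, the cone at (-3.5, 13) misses the remaining region (no effect) — boundary = 39.09 mm; (rotated 15° about Z; rotation is an isometry so areas/perimeters/island counts are preserved). So its perimeter = 39.09 mm. Layer 80 is larger (39.09 vs 28.39 mm).

layer 80 (z = 12 mm)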